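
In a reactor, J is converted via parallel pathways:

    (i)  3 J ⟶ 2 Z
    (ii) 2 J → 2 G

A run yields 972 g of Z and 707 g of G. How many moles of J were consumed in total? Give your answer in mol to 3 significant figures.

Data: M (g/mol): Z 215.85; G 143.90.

n(Z) = 972 / 215.85 = 4.503 mol
n(G) = 707 / 143.90 = 4.913 mol
n(J) via (i) = (3/2)×4.503 = 6.755 mol
n(J) via (ii) = (2/2)×4.913 = 4.913 mol
total n(J) = 6.755 + 4.913 = 11.67 mol

11.7 mol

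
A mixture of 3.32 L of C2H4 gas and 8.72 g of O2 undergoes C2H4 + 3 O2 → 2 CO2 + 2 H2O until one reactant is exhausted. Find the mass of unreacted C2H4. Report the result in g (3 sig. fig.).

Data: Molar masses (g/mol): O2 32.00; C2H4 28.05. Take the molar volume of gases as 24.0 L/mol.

1.33 g

n(C2H4) = 3.320 / 24.0 = 0.1383 mol
n(O2) = 8.720 / 32.00 = 0.2725 mol
n/ν for C2H4 = 0.1383/1 = 0.1383
n/ν for O2 = 0.2725/3 = 0.09083
Smallest n/ν is O2 → limiting reagent.
C2H4 consumed = (1/3) × 0.2725 = 0.09083 mol
C2H4 remaining = 0.1383 − 0.09083 = 0.04747 mol
mass = 0.04747 × 28.05 = 1.332 g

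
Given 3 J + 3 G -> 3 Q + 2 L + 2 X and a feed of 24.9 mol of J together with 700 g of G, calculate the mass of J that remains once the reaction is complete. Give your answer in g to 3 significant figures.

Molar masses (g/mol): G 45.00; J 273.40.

n(J) = 24.90 mol
n(G) = 700.0 / 45.00 = 15.56 mol
n/ν for J = 24.90/3 = 8.300
n/ν for G = 15.56/3 = 5.187
Smallest n/ν is G → limiting reagent.
J consumed = (3/3) × 15.56 = 15.56 mol
J remaining = 24.90 − 15.56 = 9.340 mol
mass = 9.340 × 273.40 = 2554 g

2550 g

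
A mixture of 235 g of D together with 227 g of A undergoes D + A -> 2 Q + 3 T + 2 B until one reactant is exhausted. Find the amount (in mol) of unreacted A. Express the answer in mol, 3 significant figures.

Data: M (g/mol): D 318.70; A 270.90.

0.101 mol

n(D) = 235.0 / 318.70 = 0.7374 mol
n(A) = 227.0 / 270.90 = 0.8379 mol
n/ν → D: 0.7374, A: 0.8379; D is limiting.
A consumed = (1/1) × 0.7374 = 0.7374 mol
A remaining = 0.8379 − 0.7374 = 0.1005 mol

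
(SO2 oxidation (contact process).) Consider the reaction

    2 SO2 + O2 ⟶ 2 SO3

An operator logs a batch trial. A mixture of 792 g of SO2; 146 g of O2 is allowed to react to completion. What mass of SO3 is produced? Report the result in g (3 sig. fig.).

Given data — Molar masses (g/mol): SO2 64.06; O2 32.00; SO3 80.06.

731 g

n(SO2) = 792.0 / 64.06 = 12.36 mol
n(O2) = 146.0 / 32.00 = 4.563 mol
n/ν → SO2: 6.180, O2: 4.563; O2 is limiting.
n(SO3) = (2/1) × 4.563 = 9.126 mol
mass = 9.126 × 80.06 = 730.6 g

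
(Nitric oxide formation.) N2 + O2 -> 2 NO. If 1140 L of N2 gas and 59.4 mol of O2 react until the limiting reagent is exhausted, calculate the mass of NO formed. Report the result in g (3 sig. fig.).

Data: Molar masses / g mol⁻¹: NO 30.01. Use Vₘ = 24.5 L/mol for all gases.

2790 g

n(N2) = 1140 / 24.5 = 46.53 mol
n(O2) = 59.40 mol
n/ν for N2 = 46.53/1 = 46.53
n/ν for O2 = 59.40/1 = 59.40
Smallest n/ν is N2 → limiting reagent.
n(NO) = (2/1) × 46.53 = 93.06 mol
mass = 93.06 × 30.01 = 2793 g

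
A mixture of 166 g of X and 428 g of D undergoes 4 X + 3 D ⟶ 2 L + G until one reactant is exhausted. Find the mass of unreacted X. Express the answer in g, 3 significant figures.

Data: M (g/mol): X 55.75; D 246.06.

36.7 g

n(X) = 166.0 / 55.75 = 2.978 mol
n(D) = 428.0 / 246.06 = 1.739 mol
n/ν for X = 2.978/4 = 0.7445
n/ν for D = 1.739/3 = 0.5797
Smallest n/ν is D → limiting reagent.
X consumed = (4/3) × 1.739 = 2.319 mol
X remaining = 2.978 − 2.319 = 0.6590 mol
mass = 0.6590 × 55.75 = 36.74 g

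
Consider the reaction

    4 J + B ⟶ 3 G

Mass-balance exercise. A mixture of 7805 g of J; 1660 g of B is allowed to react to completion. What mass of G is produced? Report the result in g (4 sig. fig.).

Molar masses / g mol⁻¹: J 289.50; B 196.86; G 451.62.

9132 g

n(J) = 7805 / 289.50 = 26.96 mol
n(B) = 1660 / 196.86 = 8.432 mol
n/ν → J: 6.740, B: 8.432; J is limiting.
n(G) = (3/4) × 26.96 = 20.22 mol
mass = 20.22 × 451.62 = 9132 g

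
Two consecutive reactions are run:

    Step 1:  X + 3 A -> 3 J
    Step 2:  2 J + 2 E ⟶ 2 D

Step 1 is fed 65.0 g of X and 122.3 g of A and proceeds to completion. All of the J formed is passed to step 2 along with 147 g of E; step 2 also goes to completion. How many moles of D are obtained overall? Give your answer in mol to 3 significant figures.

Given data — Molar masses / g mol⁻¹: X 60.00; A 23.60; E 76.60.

1.92 mol

Step 1:
n(X) = 65.00 / 60.00 = 1.083 mol
n(A) = 122.3 / 23.60 = 5.182 mol
n/ν → X: 1.083, A: 1.727; X is limiting.
n(J) produced = (3/1) × 1.083 = 3.249 mol
Step 2:
n(J) available = 3.249 mol
n(E) = 147.0 / 76.60 = 1.919 mol
n/ν → J: 1.625, E: 0.9595; E is limiting.
n(D) = (2/2) × 1.919 = 1.919 mol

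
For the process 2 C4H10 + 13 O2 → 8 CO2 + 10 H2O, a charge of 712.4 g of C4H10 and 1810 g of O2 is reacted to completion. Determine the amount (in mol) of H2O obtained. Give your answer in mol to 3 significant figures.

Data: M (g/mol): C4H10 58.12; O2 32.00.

43.5 mol

n(C4H10) = 712.4 / 58.12 = 12.26 mol
n(O2) = 1810 / 32.00 = 56.56 mol
n/ν for C4H10 = 12.26/2 = 6.130
n/ν for O2 = 56.56/13 = 4.351
Smallest n/ν is O2 → limiting reagent.
n(H2O) = (10/13) × 56.56 = 43.51 mol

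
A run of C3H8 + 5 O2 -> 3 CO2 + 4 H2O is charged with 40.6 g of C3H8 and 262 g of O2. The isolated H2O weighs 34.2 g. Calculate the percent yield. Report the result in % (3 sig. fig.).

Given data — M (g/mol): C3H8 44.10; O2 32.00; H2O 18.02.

51.5 %

n(C3H8) = 40.60 / 44.10 = 0.9206 mol
n(O2) = 262.0 / 32.00 = 8.188 mol
n/ν for C3H8 = 0.9206/1 = 0.9206
n/ν for O2 = 8.188/5 = 1.638
Smallest n/ν is C3H8 → limiting reagent.
theoretical n(H2O) = (4/1) × 0.9206 = 3.682 mol → 66.35 g
% yield = 34.2 / 66.35 × 100 = 51.54 %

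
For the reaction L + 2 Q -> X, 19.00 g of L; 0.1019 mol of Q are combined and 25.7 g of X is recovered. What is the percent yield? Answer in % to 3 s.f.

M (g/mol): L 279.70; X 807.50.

62.5 %

n(L) = 19.00 / 279.70 = 0.06793 mol
n(Q) = 0.1019 mol
n/ν → L: 0.06793, Q: 0.05095; Q is limiting.
theoretical n(X) = (1/2) × 0.1019 = 0.05095 mol → 41.14 g
% yield = 25.7 / 41.14 × 100 = 62.47 %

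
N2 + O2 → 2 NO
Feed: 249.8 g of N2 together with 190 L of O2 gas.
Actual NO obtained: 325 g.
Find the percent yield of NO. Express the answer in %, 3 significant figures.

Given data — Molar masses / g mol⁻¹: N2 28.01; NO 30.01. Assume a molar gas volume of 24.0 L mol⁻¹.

68.4 %

n(N2) = 249.8 / 28.01 = 8.918 mol
n(O2) = 190.0 / 24.0 = 7.917 mol
n/ν → N2: 8.918, O2: 7.917; O2 is limiting.
theoretical n(NO) = (2/1) × 7.917 = 15.83 mol → 475.1 g
% yield = 325 / 475.1 × 100 = 68.41 %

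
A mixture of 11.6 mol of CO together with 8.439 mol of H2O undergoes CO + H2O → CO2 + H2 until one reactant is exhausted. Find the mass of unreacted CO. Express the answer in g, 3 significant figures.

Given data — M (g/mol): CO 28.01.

88.5 g

n(CO) = 11.60 mol
n(H2O) = 8.439 mol
n/ν → CO: 11.60, H2O: 8.439; H2O is limiting.
CO consumed = (1/1) × 8.439 = 8.439 mol
CO remaining = 11.60 − 8.439 = 3.161 mol
mass = 3.161 × 28.01 = 88.54 g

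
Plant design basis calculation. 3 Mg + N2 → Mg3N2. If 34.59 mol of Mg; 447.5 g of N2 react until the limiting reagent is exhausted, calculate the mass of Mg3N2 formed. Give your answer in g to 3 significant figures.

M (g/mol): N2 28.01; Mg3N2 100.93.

1160 g

n(Mg) = 34.59 mol
n(N2) = 447.5 / 28.01 = 15.98 mol
n/ν for Mg = 34.59/3 = 11.53
n/ν for N2 = 15.98/1 = 15.98
Smallest n/ν is Mg → limiting reagent.
n(Mg3N2) = (1/3) × 34.59 = 11.53 mol
mass = 11.53 × 100.93 = 1164 g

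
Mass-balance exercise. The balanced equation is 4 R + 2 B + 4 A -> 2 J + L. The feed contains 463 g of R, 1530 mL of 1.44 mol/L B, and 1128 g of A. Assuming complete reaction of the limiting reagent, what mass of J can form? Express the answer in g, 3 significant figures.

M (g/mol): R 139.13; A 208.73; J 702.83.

n(R) = 463.0 / 139.13 = 3.328 mol
n(B) = 1.44 × 1530/1000 = 2.203 mol
n(A) = 1128 / 208.73 = 5.404 mol
n/ν for R = 3.328/4 = 0.8320
n/ν for B = 2.203/2 = 1.102
n/ν for A = 5.404/4 = 1.351
Smallest n/ν is R → limiting reagent.
n(J) = (2/4) × 3.328 = 1.664 mol
mass = 1.664 × 702.83 = 1170 g

1170 g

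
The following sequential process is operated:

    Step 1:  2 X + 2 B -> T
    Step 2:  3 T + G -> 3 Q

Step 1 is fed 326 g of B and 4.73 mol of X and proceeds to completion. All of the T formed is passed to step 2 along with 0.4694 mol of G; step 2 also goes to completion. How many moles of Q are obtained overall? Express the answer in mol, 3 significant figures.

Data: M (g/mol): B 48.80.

1.41 mol

Step 1:
n(B) = 326.0 / 48.80 = 6.680 mol
n(X) = 4.730 mol
n/ν for B = 6.680/2 = 3.340
n/ν for X = 4.730/2 = 2.365
Smallest n/ν is X → limiting reagent.
n(T) produced = (1/2) × 4.730 = 2.365 mol
Step 2:
n(T) available = 2.365 mol
n(G) = 0.4694 mol
n/ν for T = 2.365/3 = 0.7883
n/ν for G = 0.4694/1 = 0.4694
Smallest n/ν is G → limiting reagent.
n(Q) = (3/1) × 0.4694 = 1.408 mol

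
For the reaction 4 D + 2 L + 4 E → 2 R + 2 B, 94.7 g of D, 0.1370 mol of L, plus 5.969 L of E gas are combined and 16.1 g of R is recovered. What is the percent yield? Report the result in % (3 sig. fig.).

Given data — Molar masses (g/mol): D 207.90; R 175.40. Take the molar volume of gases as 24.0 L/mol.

73.8 %

n(D) = 94.70 / 207.90 = 0.4555 mol
n(L) = 0.1370 mol
n(E) = 5.969 / 24.0 = 0.2487 mol
n/ν for D = 0.4555/4 = 0.1139
n/ν for L = 0.1370/2 = 0.06850
n/ν for E = 0.2487/4 = 0.06218
Smallest n/ν is E → limiting reagent.
theoretical n(R) = (2/4) × 0.2487 = 0.1244 mol → 21.82 g
% yield = 16.1 / 21.82 × 100 = 73.79 %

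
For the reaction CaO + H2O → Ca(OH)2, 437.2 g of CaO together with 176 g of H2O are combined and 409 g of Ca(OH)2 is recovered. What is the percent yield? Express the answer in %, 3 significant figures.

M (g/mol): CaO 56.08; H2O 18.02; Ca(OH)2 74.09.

70.8 %

n(CaO) = 437.2 / 56.08 = 7.796 mol
n(H2O) = 176.0 / 18.02 = 9.767 mol
n/ν → CaO: 7.796, H2O: 9.767; CaO is limiting.
theoretical n(Ca(OH)2) = (1/1) × 7.796 = 7.796 mol → 577.6 g
% yield = 409 / 577.6 × 100 = 70.81 %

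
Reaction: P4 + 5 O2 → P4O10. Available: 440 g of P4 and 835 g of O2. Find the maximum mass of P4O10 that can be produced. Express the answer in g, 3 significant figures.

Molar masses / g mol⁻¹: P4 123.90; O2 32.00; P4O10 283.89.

1010 g

n(P4) = 440.0 / 123.90 = 3.551 mol
n(O2) = 835.0 / 32.00 = 26.09 mol
n/ν for P4 = 3.551/1 = 3.551
n/ν for O2 = 26.09/5 = 5.218
Smallest n/ν is P4 → limiting reagent.
n(P4O10) = (1/1) × 3.551 = 3.551 mol
mass = 3.551 × 283.89 = 1008 g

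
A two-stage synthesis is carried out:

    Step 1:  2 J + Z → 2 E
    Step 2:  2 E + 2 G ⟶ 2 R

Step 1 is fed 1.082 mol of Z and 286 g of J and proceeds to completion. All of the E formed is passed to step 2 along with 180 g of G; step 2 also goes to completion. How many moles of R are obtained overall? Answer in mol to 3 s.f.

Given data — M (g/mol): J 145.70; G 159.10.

1.13 mol

Step 1:
n(Z) = 1.082 mol
n(J) = 286.0 / 145.70 = 1.963 mol
n/ν → Z: 1.082, J: 0.9815; J is limiting.
n(E) produced = (2/2) × 1.963 = 1.963 mol
Step 2:
n(E) available = 1.963 mol
n(G) = 180.0 / 159.10 = 1.131 mol
n/ν → E: 0.9815, G: 0.5655; G is limiting.
n(R) = (2/2) × 1.131 = 1.131 mol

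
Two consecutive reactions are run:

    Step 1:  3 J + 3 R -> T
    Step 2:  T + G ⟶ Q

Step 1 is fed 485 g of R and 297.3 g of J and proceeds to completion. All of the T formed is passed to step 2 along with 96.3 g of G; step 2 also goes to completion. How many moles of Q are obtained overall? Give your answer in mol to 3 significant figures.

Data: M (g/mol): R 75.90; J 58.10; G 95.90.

1.00 mol

Step 1:
n(R) = 485.0 / 75.90 = 6.390 mol
n(J) = 297.3 / 58.10 = 5.117 mol
n/ν → R: 2.130, J: 1.706; J is limiting.
n(T) produced = (1/3) × 5.117 = 1.706 mol
Step 2:
n(T) available = 1.706 mol
n(G) = 96.30 / 95.90 = 1.004 mol
n/ν → T: 1.706, G: 1.004; G is limiting.
n(Q) = (1/1) × 1.004 = 1.004 mol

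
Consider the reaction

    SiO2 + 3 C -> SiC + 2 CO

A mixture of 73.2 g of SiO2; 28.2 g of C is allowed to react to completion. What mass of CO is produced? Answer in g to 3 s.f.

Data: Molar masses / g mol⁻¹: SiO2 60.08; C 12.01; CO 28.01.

n(SiO2) = 73.20 / 60.08 = 1.218 mol
n(C) = 28.20 / 12.01 = 2.348 mol
n/ν → SiO2: 1.218, C: 0.7827; C is limiting.
n(CO) = (2/3) × 2.348 = 1.565 mol
mass = 1.565 × 28.01 = 43.84 g

43.8 g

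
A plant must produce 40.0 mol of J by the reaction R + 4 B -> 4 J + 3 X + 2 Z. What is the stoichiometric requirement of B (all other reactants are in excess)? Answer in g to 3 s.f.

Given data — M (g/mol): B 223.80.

8950 g

n(J) = 40.00 mol
n(B) = (4/4) × 40.00 = 40.00 mol
mass = 40.00 × 223.80 = 8952 g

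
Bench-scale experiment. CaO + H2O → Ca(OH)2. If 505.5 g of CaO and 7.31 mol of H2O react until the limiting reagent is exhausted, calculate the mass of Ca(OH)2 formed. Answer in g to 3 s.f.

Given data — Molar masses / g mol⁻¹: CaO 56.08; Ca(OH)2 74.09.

542 g

n(CaO) = 505.5 / 56.08 = 9.014 mol
n(H2O) = 7.310 mol
n/ν for CaO = 9.014/1 = 9.014
n/ν for H2O = 7.310/1 = 7.310
Smallest n/ν is H2O → limiting reagent.
n(Ca(OH)2) = (1/1) × 7.310 = 7.310 mol
mass = 7.310 × 74.09 = 541.6 g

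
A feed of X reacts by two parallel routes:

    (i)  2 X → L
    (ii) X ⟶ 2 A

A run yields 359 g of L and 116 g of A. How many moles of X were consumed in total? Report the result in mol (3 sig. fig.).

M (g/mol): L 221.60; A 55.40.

4.29 mol

n(L) = 359 / 221.60 = 1.620 mol
n(A) = 116 / 55.40 = 2.094 mol
n(X) via (i) = (2/1)×1.620 = 3.240 mol
n(X) via (ii) = (1/2)×2.094 = 1.047 mol
total n(X) = 3.240 + 1.047 = 4.287 mol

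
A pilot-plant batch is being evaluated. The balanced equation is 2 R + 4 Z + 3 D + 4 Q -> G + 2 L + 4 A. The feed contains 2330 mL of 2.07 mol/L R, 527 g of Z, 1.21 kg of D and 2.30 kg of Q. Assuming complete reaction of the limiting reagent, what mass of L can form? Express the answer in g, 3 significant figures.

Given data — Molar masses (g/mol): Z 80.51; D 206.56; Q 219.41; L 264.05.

864 g

n(R) = 2.07 × 2330/1000 = 4.823 mol
n(Z) = 527.0 / 80.51 = 6.546 mol
n(D) = 1.210×1000 / 206.56 = 5.858 mol
n(Q) = 2.300×1000 / 219.41 = 10.48 mol
n/ν for R = 4.823/2 = 2.412
n/ν for Z = 6.546/4 = 1.637
n/ν for D = 5.858/3 = 1.953
n/ν for Q = 10.48/4 = 2.620
Smallest n/ν is Z → limiting reagent.
n(L) = (2/4) × 6.546 = 3.273 mol
mass = 3.273 × 264.05 = 864.2 g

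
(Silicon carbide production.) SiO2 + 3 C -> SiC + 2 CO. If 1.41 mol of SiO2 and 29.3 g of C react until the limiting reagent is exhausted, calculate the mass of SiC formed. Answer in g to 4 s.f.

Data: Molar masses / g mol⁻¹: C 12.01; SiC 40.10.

32.61 g

n(SiO2) = 1.410 mol
n(C) = 29.30 / 12.01 = 2.440 mol
n/ν for SiO2 = 1.410/1 = 1.410
n/ν for C = 2.440/3 = 0.8133
Smallest n/ν is C → limiting reagent.
n(SiC) = (1/3) × 2.440 = 0.8133 mol
mass = 0.8133 × 40.10 = 32.61 g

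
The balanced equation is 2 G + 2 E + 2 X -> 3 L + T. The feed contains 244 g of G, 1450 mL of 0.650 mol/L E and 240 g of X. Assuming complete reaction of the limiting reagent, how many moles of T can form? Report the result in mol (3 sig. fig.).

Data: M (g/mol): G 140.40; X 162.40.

n(G) = 244.0 / 140.40 = 1.738 mol
n(E) = 0.650 × 1450/1000 = 0.9425 mol
n(X) = 240.0 / 162.40 = 1.478 mol
n/ν → G: 0.8690, E: 0.4713, X: 0.7390; E is limiting.
n(T) = (1/2) × 0.9425 = 0.4713 mol

0.471 mol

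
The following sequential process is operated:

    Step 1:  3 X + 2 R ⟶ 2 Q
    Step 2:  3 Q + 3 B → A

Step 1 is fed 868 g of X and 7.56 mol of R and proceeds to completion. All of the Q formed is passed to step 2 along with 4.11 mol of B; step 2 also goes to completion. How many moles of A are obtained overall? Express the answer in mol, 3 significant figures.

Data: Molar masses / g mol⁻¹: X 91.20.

Step 1:
n(X) = 868.0 / 91.20 = 9.518 mol
n(R) = 7.560 mol
n/ν for X = 9.518/3 = 3.173
n/ν for R = 7.560/2 = 3.780
Smallest n/ν is X → limiting reagent.
n(Q) produced = (2/3) × 9.518 = 6.345 mol
Step 2:
n(Q) available = 6.345 mol
n(B) = 4.110 mol
n/ν for Q = 6.345/3 = 2.115
n/ν for B = 4.110/3 = 1.370
Smallest n/ν is B → limiting reagent.
n(A) = (1/3) × 4.110 = 1.370 mol

1.37 mol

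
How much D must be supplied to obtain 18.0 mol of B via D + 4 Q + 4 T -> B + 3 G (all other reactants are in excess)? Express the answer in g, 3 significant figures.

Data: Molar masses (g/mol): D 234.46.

4220 g

n(B) = 18.00 mol
n(D) = (1/1) × 18.00 = 18.00 mol
mass = 18.00 × 234.46 = 4220 g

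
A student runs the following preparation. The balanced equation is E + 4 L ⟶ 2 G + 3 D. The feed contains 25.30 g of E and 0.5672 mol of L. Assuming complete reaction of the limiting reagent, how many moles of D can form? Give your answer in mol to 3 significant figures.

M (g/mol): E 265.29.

0.286 mol

n(E) = 25.30 / 265.29 = 0.09537 mol
n(L) = 0.5672 mol
n/ν for E = 0.09537/1 = 0.09537
n/ν for L = 0.5672/4 = 0.1418
Smallest n/ν is E → limiting reagent.
n(D) = (3/1) × 0.09537 = 0.2861 mol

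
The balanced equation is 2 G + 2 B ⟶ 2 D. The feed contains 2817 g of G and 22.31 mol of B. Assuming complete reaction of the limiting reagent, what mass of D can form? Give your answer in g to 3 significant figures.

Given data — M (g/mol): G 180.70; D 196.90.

n(G) = 2817 / 180.70 = 15.59 mol
n(B) = 22.31 mol
n/ν for G = 15.59/2 = 7.795
n/ν for B = 22.31/2 = 11.16
Smallest n/ν is G → limiting reagent.
n(D) = (2/2) × 15.59 = 15.59 mol
mass = 15.59 × 196.90 = 3070 g

3070 g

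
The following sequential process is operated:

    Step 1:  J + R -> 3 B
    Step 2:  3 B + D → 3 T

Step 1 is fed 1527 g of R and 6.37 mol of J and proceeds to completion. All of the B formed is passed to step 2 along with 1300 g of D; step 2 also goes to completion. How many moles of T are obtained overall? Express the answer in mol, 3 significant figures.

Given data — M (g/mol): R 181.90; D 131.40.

19.1 mol

Step 1:
n(R) = 1527 / 181.90 = 8.395 mol
n(J) = 6.370 mol
n/ν for R = 8.395/1 = 8.395
n/ν for J = 6.370/1 = 6.370
Smallest n/ν is J → limiting reagent.
n(B) produced = (3/1) × 6.370 = 19.11 mol
Step 2:
n(B) available = 19.11 mol
n(D) = 1300 / 131.40 = 9.893 mol
n/ν for B = 19.11/3 = 6.370
n/ν for D = 9.893/1 = 9.893
Smallest n/ν is B → limiting reagent.
n(T) = (3/3) × 19.11 = 19.11 mol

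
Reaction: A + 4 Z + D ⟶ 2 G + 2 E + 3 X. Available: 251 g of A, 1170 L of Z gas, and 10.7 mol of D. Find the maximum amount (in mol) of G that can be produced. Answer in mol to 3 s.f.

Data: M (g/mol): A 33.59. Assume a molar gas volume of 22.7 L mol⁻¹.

n(A) = 251.0 / 33.59 = 7.472 mol
n(Z) = 1170 / 22.7 = 51.54 mol
n(D) = 10.70 mol
n/ν for A = 7.472/1 = 7.472
n/ν for Z = 51.54/4 = 12.89
n/ν for D = 10.70/1 = 10.70
Smallest n/ν is A → limiting reagent.
n(G) = (2/1) × 7.472 = 14.94 mol

14.9 mol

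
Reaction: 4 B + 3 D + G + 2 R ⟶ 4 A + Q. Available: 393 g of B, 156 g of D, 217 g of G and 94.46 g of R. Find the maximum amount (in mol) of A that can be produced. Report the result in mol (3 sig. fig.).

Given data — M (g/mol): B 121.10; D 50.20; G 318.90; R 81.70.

2.31 mol

n(B) = 393.0 / 121.10 = 3.245 mol
n(D) = 156.0 / 50.20 = 3.108 mol
n(G) = 217.0 / 318.90 = 0.6805 mol
n(R) = 94.46 / 81.70 = 1.156 mol
n/ν → B: 0.8113, D: 1.036, G: 0.6805, R: 0.5780; R is limiting.
n(A) = (4/2) × 1.156 = 2.312 mol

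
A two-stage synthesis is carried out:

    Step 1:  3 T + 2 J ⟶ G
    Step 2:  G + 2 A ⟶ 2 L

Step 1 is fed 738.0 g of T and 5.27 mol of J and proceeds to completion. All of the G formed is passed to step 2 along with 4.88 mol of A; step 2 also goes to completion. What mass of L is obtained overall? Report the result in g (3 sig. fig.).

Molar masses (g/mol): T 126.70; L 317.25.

1230 g

Step 1:
n(T) = 738.0 / 126.70 = 5.825 mol
n(J) = 5.270 mol
n/ν for T = 5.825/3 = 1.942
n/ν for J = 5.270/2 = 2.635
Smallest n/ν is T → limiting reagent.
n(G) produced = (1/3) × 5.825 = 1.942 mol
Step 2:
n(G) available = 1.942 mol
n(A) = 4.880 mol
n/ν for G = 1.942/1 = 1.942
n/ν for A = 4.880/2 = 2.440
Smallest n/ν is G → limiting reagent.
n(L) = (2/1) × 1.942 = 3.884 mol
mass = 3.884 × 317.25 = 1232 g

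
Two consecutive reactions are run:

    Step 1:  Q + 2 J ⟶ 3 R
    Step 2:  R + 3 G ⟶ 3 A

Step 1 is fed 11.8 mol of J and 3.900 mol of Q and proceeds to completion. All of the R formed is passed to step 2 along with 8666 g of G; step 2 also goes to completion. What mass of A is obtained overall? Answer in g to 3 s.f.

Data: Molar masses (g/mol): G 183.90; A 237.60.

Step 1:
n(J) = 11.80 mol
n(Q) = 3.900 mol
n/ν for J = 11.80/2 = 5.900
n/ν for Q = 3.900/1 = 3.900
Smallest n/ν is Q → limiting reagent.
n(R) produced = (3/1) × 3.900 = 11.70 mol
Step 2:
n(R) available = 11.70 mol
n(G) = 8666 / 183.90 = 47.12 mol
n/ν for R = 11.70/1 = 11.70
n/ν for G = 47.12/3 = 15.71
Smallest n/ν is R → limiting reagent.
n(A) = (3/1) × 11.70 = 35.10 mol
mass = 35.10 × 237.60 = 8340 g

8340 g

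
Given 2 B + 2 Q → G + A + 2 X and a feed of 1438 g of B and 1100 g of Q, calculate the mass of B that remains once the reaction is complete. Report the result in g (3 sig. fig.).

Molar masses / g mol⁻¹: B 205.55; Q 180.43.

185 g

n(B) = 1438 / 205.55 = 6.996 mol
n(Q) = 1100 / 180.43 = 6.097 mol
n/ν for B = 6.996/2 = 3.498
n/ν for Q = 6.097/2 = 3.049
Smallest n/ν is Q → limiting reagent.
B consumed = (2/2) × 6.097 = 6.097 mol
B remaining = 6.996 − 6.097 = 0.8990 mol
mass = 0.8990 × 205.55 = 184.8 g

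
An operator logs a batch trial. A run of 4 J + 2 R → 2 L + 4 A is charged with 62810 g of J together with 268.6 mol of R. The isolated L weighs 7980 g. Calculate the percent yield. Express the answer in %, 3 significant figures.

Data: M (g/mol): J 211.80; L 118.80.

45.3 %

n(J) = 62810 / 211.80 = 296.6 mol
n(R) = 268.6 mol
n/ν for J = 296.6/4 = 74.15
n/ν for R = 268.6/2 = 134.3
Smallest n/ν is J → limiting reagent.
theoretical n(L) = (2/4) × 296.6 = 148.3 mol → 17620 g
% yield = 7980 / 17620 × 100 = 45.29 %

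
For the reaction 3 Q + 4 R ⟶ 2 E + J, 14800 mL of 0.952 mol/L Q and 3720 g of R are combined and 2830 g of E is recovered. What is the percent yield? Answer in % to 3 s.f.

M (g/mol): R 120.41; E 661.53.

n(Q) = 0.952 × 14800/1000 = 14.09 mol
n(R) = 3720 / 120.41 = 30.89 mol
n/ν for Q = 14.09/3 = 4.697
n/ν for R = 30.89/4 = 7.723
Smallest n/ν is Q → limiting reagent.
theoretical n(E) = (2/3) × 14.09 = 9.393 mol → 6214 g
% yield = 2830 / 6214 × 100 = 45.54 %

45.5 %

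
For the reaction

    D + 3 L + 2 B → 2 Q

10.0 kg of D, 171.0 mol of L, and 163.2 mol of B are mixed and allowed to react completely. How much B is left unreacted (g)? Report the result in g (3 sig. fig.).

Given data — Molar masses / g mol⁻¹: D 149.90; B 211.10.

10400 g

n(D) = 10.00×1000 / 149.90 = 66.71 mol
n(L) = 171.0 mol
n(B) = 163.2 mol
n/ν for D = 66.71/1 = 66.71
n/ν for L = 171.0/3 = 57.00
n/ν for B = 163.2/2 = 81.60
Smallest n/ν is L → limiting reagent.
B consumed = (2/3) × 171.0 = 114.0 mol
B remaining = 163.2 − 114.0 = 49.20 mol
mass = 49.20 × 211.10 = 10390 g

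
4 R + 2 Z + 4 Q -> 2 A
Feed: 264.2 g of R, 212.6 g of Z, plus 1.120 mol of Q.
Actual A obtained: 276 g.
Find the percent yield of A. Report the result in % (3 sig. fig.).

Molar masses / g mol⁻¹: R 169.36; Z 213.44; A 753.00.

n(R) = 264.2 / 169.36 = 1.560 mol
n(Z) = 212.6 / 213.44 = 0.9961 mol
n(Q) = 1.120 mol
n/ν for R = 1.560/4 = 0.3900
n/ν for Z = 0.9961/2 = 0.4981
n/ν for Q = 1.120/4 = 0.2800
Smallest n/ν is Q → limiting reagent.
theoretical n(A) = (2/4) × 1.120 = 0.5600 mol → 421.7 g
% yield = 276 / 421.7 × 100 = 65.45 %

65.5 %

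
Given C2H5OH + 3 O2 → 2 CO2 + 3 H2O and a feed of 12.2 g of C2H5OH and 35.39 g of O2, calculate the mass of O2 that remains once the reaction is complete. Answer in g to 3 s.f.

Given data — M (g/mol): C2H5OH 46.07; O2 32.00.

9.97 g

n(C2H5OH) = 12.20 / 46.07 = 0.2648 mol
n(O2) = 35.39 / 32.00 = 1.106 mol
n/ν → C2H5OH: 0.2648, O2: 0.3687; C2H5OH is limiting.
O2 consumed = (3/1) × 0.2648 = 0.7944 mol
O2 remaining = 1.106 − 0.7944 = 0.3116 mol
mass = 0.3116 × 32.00 = 9.971 g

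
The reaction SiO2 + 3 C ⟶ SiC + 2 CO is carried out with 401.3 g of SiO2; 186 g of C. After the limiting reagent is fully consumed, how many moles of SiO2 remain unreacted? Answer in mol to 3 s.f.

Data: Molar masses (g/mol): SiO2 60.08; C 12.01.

n(SiO2) = 401.3 / 60.08 = 6.679 mol
n(C) = 186.0 / 12.01 = 15.49 mol
n/ν → SiO2: 6.679, C: 5.163; C is limiting.
SiO2 consumed = (1/3) × 15.49 = 5.163 mol
SiO2 remaining = 6.679 − 5.163 = 1.516 mol

1.52 mol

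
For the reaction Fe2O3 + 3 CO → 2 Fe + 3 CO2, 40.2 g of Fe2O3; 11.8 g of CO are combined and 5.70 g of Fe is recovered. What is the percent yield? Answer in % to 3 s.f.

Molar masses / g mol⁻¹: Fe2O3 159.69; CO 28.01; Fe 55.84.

n(Fe2O3) = 40.20 / 159.69 = 0.2517 mol
n(CO) = 11.80 / 28.01 = 0.4213 mol
n/ν → Fe2O3: 0.2517, CO: 0.1404; CO is limiting.
theoretical n(Fe) = (2/3) × 0.4213 = 0.2809 mol → 15.69 g
% yield = 5.70 / 15.69 × 100 = 36.33 %

36.3 %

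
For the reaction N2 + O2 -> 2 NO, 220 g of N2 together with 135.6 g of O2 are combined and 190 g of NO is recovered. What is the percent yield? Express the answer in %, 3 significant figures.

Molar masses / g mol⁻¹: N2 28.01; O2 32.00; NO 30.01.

74.7 %

n(N2) = 220.0 / 28.01 = 7.854 mol
n(O2) = 135.6 / 32.00 = 4.238 mol
n/ν → N2: 7.854, O2: 4.238; O2 is limiting.
theoretical n(NO) = (2/1) × 4.238 = 8.476 mol → 254.4 g
% yield = 190 / 254.4 × 100 = 74.69 %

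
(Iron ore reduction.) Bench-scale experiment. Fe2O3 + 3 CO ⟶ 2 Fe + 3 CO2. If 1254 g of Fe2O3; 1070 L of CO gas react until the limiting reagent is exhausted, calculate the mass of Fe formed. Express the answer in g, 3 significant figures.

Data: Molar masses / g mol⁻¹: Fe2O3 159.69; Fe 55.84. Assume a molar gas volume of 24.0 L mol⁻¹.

n(Fe2O3) = 1254 / 159.69 = 7.853 mol
n(CO) = 1070 / 24.0 = 44.58 mol
n/ν for Fe2O3 = 7.853/1 = 7.853
n/ν for CO = 44.58/3 = 14.86
Smallest n/ν is Fe2O3 → limiting reagent.
n(Fe) = (2/1) × 7.853 = 15.71 mol
mass = 15.71 × 55.84 = 877.2 g

877 g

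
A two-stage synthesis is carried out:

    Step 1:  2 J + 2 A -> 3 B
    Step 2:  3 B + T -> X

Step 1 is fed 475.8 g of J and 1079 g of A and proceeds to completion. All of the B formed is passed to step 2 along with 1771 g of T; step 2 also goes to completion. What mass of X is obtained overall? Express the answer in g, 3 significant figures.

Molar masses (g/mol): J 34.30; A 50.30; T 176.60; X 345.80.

2400 g

Step 1:
n(J) = 475.8 / 34.30 = 13.87 mol
n(A) = 1079 / 50.30 = 21.45 mol
n/ν → J: 6.935, A: 10.73; J is limiting.
n(B) produced = (3/2) × 13.87 = 20.81 mol
Step 2:
n(B) available = 20.81 mol
n(T) = 1771 / 176.60 = 10.03 mol
n/ν → B: 6.937, T: 10.03; B is limiting.
n(X) = (1/3) × 20.81 = 6.937 mol
mass = 6.937 × 345.80 = 2399 g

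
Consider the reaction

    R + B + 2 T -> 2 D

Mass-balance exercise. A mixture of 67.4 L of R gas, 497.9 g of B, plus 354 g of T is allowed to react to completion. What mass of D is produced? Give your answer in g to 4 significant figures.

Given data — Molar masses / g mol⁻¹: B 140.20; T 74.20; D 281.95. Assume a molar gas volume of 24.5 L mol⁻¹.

1345 g

n(R) = 67.40 / 24.5 = 2.751 mol
n(B) = 497.9 / 140.20 = 3.551 mol
n(T) = 354.0 / 74.20 = 4.771 mol
n/ν for R = 2.751/1 = 2.751
n/ν for B = 3.551/1 = 3.551
n/ν for T = 4.771/2 = 2.386
Smallest n/ν is T → limiting reagent.
n(D) = (2/2) × 4.771 = 4.771 mol
mass = 4.771 × 281.95 = 1345 g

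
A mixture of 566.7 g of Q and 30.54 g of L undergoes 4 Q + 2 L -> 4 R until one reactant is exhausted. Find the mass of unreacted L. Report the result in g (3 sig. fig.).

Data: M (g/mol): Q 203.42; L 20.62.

n(Q) = 566.7 / 203.42 = 2.786 mol
n(L) = 30.54 / 20.62 = 1.481 mol
n/ν → Q: 0.6965, L: 0.7405; Q is limiting.
L consumed = (2/4) × 2.786 = 1.393 mol
L remaining = 1.481 − 1.393 = 0.08800 mol
mass = 0.08800 × 20.62 = 1.815 g

1.82 g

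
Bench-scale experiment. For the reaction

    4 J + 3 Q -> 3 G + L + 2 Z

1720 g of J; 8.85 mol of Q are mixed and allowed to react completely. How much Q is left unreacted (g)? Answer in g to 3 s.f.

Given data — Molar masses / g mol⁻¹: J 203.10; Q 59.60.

n(J) = 1720 / 203.10 = 8.469 mol
n(Q) = 8.850 mol
n/ν for J = 8.469/4 = 2.117
n/ν for Q = 8.850/3 = 2.950
Smallest n/ν is J → limiting reagent.
Q consumed = (3/4) × 8.469 = 6.352 mol
Q remaining = 8.850 − 6.352 = 2.498 mol
mass = 2.498 × 59.60 = 148.9 g

149 g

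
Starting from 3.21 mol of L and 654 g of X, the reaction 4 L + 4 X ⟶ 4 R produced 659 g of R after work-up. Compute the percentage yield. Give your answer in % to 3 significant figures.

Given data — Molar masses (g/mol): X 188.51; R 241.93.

n(L) = 3.210 mol
n(X) = 654.0 / 188.51 = 3.469 mol
n/ν for L = 3.210/4 = 0.8025
n/ν for X = 3.469/4 = 0.8673
Smallest n/ν is L → limiting reagent.
theoretical n(R) = (4/4) × 3.210 = 3.210 mol → 776.6 g
% yield = 659 / 776.6 × 100 = 84.86 %

84.9 %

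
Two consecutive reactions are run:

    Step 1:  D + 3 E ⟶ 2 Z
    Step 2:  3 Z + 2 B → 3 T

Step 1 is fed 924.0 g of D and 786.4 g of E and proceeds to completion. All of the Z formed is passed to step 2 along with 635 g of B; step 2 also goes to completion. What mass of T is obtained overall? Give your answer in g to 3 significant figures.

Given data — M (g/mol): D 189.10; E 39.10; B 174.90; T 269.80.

1470 g

Step 1:
n(D) = 924.0 / 189.10 = 4.886 mol
n(E) = 786.4 / 39.10 = 20.11 mol
n/ν for D = 4.886/1 = 4.886
n/ν for E = 20.11/3 = 6.703
Smallest n/ν is D → limiting reagent.
n(Z) produced = (2/1) × 4.886 = 9.772 mol
Step 2:
n(Z) available = 9.772 mol
n(B) = 635.0 / 174.90 = 3.631 mol
n/ν for Z = 9.772/3 = 3.257
n/ν for B = 3.631/2 = 1.816
Smallest n/ν is B → limiting reagent.
n(T) = (3/2) × 3.631 = 5.447 mol
mass = 5.447 × 269.80 = 1470 g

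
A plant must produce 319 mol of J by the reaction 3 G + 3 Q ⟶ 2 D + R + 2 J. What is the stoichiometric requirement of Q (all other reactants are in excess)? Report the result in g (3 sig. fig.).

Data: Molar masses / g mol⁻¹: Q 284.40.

136000 g

n(J) = 319.0 mol
n(Q) = (3/2) × 319.0 = 478.5 mol
mass = 478.5 × 284.40 = 136100 g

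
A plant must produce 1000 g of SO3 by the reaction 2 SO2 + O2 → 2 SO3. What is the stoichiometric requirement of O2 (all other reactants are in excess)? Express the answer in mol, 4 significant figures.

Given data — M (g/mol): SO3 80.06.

n(SO3) = 1000 / 80.06 = 12.49 mol
n(O2) = (1/2) × 12.49 = 6.245 mol

6.245 mol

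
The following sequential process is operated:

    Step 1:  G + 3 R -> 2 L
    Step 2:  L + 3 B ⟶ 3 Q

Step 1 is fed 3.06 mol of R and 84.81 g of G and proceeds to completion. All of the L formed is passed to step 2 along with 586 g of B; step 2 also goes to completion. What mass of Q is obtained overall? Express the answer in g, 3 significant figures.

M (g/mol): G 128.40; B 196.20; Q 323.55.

966 g

Step 1:
n(R) = 3.060 mol
n(G) = 84.81 / 128.40 = 0.6605 mol
n/ν for R = 3.060/3 = 1.020
n/ν for G = 0.6605/1 = 0.6605
Smallest n/ν is G → limiting reagent.
n(L) produced = (2/1) × 0.6605 = 1.321 mol
Step 2:
n(L) available = 1.321 mol
n(B) = 586.0 / 196.20 = 2.987 mol
n/ν for L = 1.321/1 = 1.321
n/ν for B = 2.987/3 = 0.9957
Smallest n/ν is B → limiting reagent.
n(Q) = (3/3) × 2.987 = 2.987 mol
mass = 2.987 × 323.55 = 966.4 g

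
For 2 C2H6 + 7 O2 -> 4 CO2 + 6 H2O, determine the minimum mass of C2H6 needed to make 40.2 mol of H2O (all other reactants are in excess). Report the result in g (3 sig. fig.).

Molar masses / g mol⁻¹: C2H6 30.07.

403 g

n(H2O) = 40.20 mol
n(C2H6) = (2/6) × 40.20 = 13.40 mol
mass = 13.40 × 30.07 = 402.9 g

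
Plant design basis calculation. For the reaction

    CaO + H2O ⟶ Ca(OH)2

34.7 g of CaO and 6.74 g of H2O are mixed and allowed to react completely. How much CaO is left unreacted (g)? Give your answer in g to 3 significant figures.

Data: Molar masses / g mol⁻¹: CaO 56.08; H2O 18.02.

13.7 g

n(CaO) = 34.70 / 56.08 = 0.6188 mol
n(H2O) = 6.740 / 18.02 = 0.3740 mol
n/ν → CaO: 0.6188, H2O: 0.3740; H2O is limiting.
CaO consumed = (1/1) × 0.3740 = 0.3740 mol
CaO remaining = 0.6188 − 0.3740 = 0.2448 mol
mass = 0.2448 × 56.08 = 13.73 g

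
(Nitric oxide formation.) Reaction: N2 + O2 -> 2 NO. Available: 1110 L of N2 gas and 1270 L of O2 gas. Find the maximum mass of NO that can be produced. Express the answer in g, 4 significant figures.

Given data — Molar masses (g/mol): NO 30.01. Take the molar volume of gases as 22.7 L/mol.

n(N2) = 1110 / 22.7 = 48.90 mol
n(O2) = 1270 / 22.7 = 55.95 mol
n/ν for N2 = 48.90/1 = 48.90
n/ν for O2 = 55.95/1 = 55.95
Smallest n/ν is N2 → limiting reagent.
n(NO) = (2/1) × 48.90 = 97.80 mol
mass = 97.80 × 30.01 = 2935 g

2935 g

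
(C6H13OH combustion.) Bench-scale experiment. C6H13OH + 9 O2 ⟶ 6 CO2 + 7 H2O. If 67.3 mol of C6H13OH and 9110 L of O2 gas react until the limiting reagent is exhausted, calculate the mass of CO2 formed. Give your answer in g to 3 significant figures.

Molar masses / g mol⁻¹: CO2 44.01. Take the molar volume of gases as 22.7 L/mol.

11800 g

n(C6H13OH) = 67.30 mol
n(O2) = 9110 / 22.7 = 401.3 mol
n/ν → C6H13OH: 67.30, O2: 44.59; O2 is limiting.
n(CO2) = (6/9) × 401.3 = 267.5 mol
mass = 267.5 × 44.01 = 11770 g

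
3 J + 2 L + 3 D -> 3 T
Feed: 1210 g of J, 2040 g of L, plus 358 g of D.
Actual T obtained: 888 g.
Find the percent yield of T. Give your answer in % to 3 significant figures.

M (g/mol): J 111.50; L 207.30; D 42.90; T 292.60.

n(J) = 1210 / 111.50 = 10.85 mol
n(L) = 2040 / 207.30 = 9.841 mol
n(D) = 358.0 / 42.90 = 8.345 mol
n/ν for J = 10.85/3 = 3.617
n/ν for L = 9.841/2 = 4.921
n/ν for D = 8.345/3 = 2.782
Smallest n/ν is D → limiting reagent.
theoretical n(T) = (3/3) × 8.345 = 8.345 mol → 2442 g
% yield = 888 / 2442 × 100 = 36.36 %

36.4 %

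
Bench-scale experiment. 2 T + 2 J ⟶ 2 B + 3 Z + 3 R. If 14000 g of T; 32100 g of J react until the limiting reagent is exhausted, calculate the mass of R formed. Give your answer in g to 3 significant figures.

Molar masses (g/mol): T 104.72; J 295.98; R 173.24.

28200 g

n(T) = 14000 / 104.72 = 133.7 mol
n(J) = 32100 / 295.98 = 108.5 mol
n/ν for T = 133.7/2 = 66.85
n/ν for J = 108.5/2 = 54.25
Smallest n/ν is J → limiting reagent.
n(R) = (3/2) × 108.5 = 162.8 mol
mass = 162.8 × 173.24 = 28200 g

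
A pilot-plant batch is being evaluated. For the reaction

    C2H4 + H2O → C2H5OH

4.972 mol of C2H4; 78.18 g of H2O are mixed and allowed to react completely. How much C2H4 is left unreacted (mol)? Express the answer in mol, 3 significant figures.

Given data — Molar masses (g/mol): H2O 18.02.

n(C2H4) = 4.972 mol
n(H2O) = 78.18 / 18.02 = 4.339 mol
n/ν for C2H4 = 4.972/1 = 4.972
n/ν for H2O = 4.339/1 = 4.339
Smallest n/ν is H2O → limiting reagent.
C2H4 consumed = (1/1) × 4.339 = 4.339 mol
C2H4 remaining = 4.972 − 4.339 = 0.6330 mol

0.633 mol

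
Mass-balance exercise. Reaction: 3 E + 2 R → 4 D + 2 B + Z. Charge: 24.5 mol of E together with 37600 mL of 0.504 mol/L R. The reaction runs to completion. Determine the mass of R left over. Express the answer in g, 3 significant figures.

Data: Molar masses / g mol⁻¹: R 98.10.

n(E) = 24.50 mol
n(R) = 0.504 × 37600/1000 = 18.95 mol
n/ν → E: 8.167, R: 9.475; E is limiting.
R consumed = (2/3) × 24.50 = 16.33 mol
R remaining = 18.95 − 16.33 = 2.620 mol
mass = 2.620 × 98.10 = 257.0 g

257 g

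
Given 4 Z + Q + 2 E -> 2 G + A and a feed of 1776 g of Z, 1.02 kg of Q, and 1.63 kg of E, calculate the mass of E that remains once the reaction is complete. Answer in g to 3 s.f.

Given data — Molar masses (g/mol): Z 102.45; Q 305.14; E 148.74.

636 g

n(Z) = 1776 / 102.45 = 17.34 mol
n(Q) = 1.020×1000 / 305.14 = 3.343 mol
n(E) = 1.630×1000 / 148.74 = 10.96 mol
n/ν → Z: 4.335, Q: 3.343, E: 5.480; Q is limiting.
E consumed = (2/1) × 3.343 = 6.686 mol
E remaining = 10.96 − 6.686 = 4.274 mol
mass = 4.274 × 148.74 = 635.7 g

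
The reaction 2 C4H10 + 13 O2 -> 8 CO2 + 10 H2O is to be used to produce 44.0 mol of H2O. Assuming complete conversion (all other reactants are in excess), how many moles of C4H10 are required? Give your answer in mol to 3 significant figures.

8.80 mol

n(H2O) = 44.00 mol
n(C4H10) = (2/10) × 44.00 = 8.800 mol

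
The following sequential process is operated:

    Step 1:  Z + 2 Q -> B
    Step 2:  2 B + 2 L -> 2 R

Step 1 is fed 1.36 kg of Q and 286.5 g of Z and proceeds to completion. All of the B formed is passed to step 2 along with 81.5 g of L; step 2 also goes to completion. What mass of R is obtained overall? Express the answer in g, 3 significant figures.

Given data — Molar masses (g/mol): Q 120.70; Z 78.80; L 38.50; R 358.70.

759 g

Step 1:
n(Q) = 1.360×1000 / 120.70 = 11.27 mol
n(Z) = 286.5 / 78.80 = 3.636 mol
n/ν → Q: 5.635, Z: 3.636; Z is limiting.
n(B) produced = (1/1) × 3.636 = 3.636 mol
Step 2:
n(B) available = 3.636 mol
n(L) = 81.50 / 38.50 = 2.117 mol
n/ν → B: 1.818, L: 1.059; L is limiting.
n(R) = (2/2) × 2.117 = 2.117 mol
mass = 2.117 × 358.70 = 759.4 g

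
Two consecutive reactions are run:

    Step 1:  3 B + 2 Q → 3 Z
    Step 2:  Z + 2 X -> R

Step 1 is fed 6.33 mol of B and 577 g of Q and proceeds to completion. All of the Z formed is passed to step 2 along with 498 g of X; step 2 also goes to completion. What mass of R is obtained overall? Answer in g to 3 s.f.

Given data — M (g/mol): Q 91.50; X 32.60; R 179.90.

1140 g

Step 1:
n(B) = 6.330 mol
n(Q) = 577.0 / 91.50 = 6.306 mol
n/ν for B = 6.330/3 = 2.110
n/ν for Q = 6.306/2 = 3.153
Smallest n/ν is B → limiting reagent.
n(Z) produced = (3/3) × 6.330 = 6.330 mol
Step 2:
n(Z) available = 6.330 mol
n(X) = 498.0 / 32.60 = 15.28 mol
n/ν for Z = 6.330/1 = 6.330
n/ν for X = 15.28/2 = 7.640
Smallest n/ν is Z → limiting reagent.
n(R) = (1/1) × 6.330 = 6.330 mol
mass = 6.330 × 179.90 = 1139 g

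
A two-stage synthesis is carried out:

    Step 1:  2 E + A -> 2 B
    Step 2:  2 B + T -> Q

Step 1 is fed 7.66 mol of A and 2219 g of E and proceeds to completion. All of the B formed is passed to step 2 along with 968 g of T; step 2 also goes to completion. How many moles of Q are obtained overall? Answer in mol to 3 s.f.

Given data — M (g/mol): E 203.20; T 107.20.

5.46 mol

Step 1:
n(A) = 7.660 mol
n(E) = 2219 / 203.20 = 10.92 mol
n/ν for A = 7.660/1 = 7.660
n/ν for E = 10.92/2 = 5.460
Smallest n/ν is E → limiting reagent.
n(B) produced = (2/2) × 10.92 = 10.92 mol
Step 2:
n(B) available = 10.92 mol
n(T) = 968.0 / 107.20 = 9.030 mol
n/ν for B = 10.92/2 = 5.460
n/ν for T = 9.030/1 = 9.030
Smallest n/ν is B → limiting reagent.
n(Q) = (1/2) × 10.92 = 5.460 mol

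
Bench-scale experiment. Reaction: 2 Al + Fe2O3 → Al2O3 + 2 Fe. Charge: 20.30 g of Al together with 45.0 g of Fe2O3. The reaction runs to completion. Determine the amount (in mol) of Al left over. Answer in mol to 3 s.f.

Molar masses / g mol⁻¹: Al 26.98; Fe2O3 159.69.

0.189 mol

n(Al) = 20.30 / 26.98 = 0.7524 mol
n(Fe2O3) = 45.00 / 159.69 = 0.2818 mol
n/ν for Al = 0.7524/2 = 0.3762
n/ν for Fe2O3 = 0.2818/1 = 0.2818
Smallest n/ν is Fe2O3 → limiting reagent.
Al consumed = (2/1) × 0.2818 = 0.5636 mol
Al remaining = 0.7524 − 0.5636 = 0.1888 mol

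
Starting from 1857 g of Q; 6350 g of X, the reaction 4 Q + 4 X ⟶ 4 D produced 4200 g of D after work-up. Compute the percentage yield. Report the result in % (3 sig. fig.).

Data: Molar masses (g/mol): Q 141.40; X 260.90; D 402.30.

n(Q) = 1857 / 141.40 = 13.13 mol
n(X) = 6350 / 260.90 = 24.34 mol
n/ν for Q = 13.13/4 = 3.283
n/ν for X = 24.34/4 = 6.085
Smallest n/ν is Q → limiting reagent.
theoretical n(D) = (4/4) × 13.13 = 13.13 mol → 5282 g
% yield = 4200 / 5282 × 100 = 79.52 %

79.5 %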